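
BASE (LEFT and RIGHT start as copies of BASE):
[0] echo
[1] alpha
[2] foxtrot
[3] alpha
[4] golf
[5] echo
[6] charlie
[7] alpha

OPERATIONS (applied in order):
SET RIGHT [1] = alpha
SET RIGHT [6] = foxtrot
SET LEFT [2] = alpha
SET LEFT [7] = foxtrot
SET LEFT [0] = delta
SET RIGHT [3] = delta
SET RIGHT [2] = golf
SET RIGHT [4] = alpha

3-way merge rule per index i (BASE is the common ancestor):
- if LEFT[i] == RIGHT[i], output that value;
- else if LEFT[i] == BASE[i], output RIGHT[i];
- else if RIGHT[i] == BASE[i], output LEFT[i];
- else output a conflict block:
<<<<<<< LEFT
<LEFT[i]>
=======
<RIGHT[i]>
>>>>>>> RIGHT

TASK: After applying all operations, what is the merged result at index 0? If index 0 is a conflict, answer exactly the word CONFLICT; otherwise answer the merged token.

Final LEFT:  [delta, alpha, alpha, alpha, golf, echo, charlie, foxtrot]
Final RIGHT: [echo, alpha, golf, delta, alpha, echo, foxtrot, alpha]
i=0: L=delta, R=echo=BASE -> take LEFT -> delta
i=1: L=alpha R=alpha -> agree -> alpha
i=2: BASE=foxtrot L=alpha R=golf all differ -> CONFLICT
i=3: L=alpha=BASE, R=delta -> take RIGHT -> delta
i=4: L=golf=BASE, R=alpha -> take RIGHT -> alpha
i=5: L=echo R=echo -> agree -> echo
i=6: L=charlie=BASE, R=foxtrot -> take RIGHT -> foxtrot
i=7: L=foxtrot, R=alpha=BASE -> take LEFT -> foxtrot
Index 0 -> delta

Answer: delta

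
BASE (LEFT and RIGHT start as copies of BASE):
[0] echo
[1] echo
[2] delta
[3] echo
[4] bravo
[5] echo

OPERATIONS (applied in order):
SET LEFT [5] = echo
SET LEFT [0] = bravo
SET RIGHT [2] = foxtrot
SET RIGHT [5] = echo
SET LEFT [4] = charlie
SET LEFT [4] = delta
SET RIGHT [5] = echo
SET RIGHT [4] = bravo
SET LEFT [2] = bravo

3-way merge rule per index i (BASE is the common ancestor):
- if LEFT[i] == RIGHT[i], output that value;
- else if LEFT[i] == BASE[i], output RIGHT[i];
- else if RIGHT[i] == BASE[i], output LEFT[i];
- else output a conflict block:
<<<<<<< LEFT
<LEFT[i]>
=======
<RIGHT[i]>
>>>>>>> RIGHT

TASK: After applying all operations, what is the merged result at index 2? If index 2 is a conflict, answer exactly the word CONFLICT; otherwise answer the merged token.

Answer: CONFLICT

Derivation:
Final LEFT:  [bravo, echo, bravo, echo, delta, echo]
Final RIGHT: [echo, echo, foxtrot, echo, bravo, echo]
i=0: L=bravo, R=echo=BASE -> take LEFT -> bravo
i=1: L=echo R=echo -> agree -> echo
i=2: BASE=delta L=bravo R=foxtrot all differ -> CONFLICT
i=3: L=echo R=echo -> agree -> echo
i=4: L=delta, R=bravo=BASE -> take LEFT -> delta
i=5: L=echo R=echo -> agree -> echo
Index 2 -> CONFLICT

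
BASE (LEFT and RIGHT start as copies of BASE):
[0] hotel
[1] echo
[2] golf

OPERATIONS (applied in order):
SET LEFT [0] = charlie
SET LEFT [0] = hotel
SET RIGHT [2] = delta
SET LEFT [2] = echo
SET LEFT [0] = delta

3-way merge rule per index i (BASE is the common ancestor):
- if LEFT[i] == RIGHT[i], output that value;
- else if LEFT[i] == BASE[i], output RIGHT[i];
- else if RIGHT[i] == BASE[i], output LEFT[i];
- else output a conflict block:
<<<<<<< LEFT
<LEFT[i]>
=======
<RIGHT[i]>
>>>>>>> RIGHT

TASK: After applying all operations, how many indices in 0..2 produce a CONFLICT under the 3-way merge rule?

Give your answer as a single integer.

Answer: 1

Derivation:
Final LEFT:  [delta, echo, echo]
Final RIGHT: [hotel, echo, delta]
i=0: L=delta, R=hotel=BASE -> take LEFT -> delta
i=1: L=echo R=echo -> agree -> echo
i=2: BASE=golf L=echo R=delta all differ -> CONFLICT
Conflict count: 1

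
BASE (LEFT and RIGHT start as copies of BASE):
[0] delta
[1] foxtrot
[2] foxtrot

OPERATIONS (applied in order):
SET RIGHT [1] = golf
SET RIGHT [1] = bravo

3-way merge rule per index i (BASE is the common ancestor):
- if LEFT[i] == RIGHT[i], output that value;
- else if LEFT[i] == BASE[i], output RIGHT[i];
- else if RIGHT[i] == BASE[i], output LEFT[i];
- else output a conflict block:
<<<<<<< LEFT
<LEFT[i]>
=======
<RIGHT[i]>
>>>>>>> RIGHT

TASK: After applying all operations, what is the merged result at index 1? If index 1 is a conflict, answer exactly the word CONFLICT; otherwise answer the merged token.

Final LEFT:  [delta, foxtrot, foxtrot]
Final RIGHT: [delta, bravo, foxtrot]
i=0: L=delta R=delta -> agree -> delta
i=1: L=foxtrot=BASE, R=bravo -> take RIGHT -> bravo
i=2: L=foxtrot R=foxtrot -> agree -> foxtrot
Index 1 -> bravo

Answer: bravo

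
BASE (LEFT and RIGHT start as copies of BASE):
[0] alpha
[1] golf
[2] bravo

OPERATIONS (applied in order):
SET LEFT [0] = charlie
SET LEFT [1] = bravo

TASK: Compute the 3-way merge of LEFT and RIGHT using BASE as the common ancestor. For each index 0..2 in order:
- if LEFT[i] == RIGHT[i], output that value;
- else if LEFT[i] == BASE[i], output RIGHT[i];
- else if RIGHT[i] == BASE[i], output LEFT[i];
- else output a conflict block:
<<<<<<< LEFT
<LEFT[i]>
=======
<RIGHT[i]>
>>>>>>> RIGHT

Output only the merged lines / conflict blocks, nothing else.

Final LEFT:  [charlie, bravo, bravo]
Final RIGHT: [alpha, golf, bravo]
i=0: L=charlie, R=alpha=BASE -> take LEFT -> charlie
i=1: L=bravo, R=golf=BASE -> take LEFT -> bravo
i=2: L=bravo R=bravo -> agree -> bravo

Answer: charlie
bravo
bravo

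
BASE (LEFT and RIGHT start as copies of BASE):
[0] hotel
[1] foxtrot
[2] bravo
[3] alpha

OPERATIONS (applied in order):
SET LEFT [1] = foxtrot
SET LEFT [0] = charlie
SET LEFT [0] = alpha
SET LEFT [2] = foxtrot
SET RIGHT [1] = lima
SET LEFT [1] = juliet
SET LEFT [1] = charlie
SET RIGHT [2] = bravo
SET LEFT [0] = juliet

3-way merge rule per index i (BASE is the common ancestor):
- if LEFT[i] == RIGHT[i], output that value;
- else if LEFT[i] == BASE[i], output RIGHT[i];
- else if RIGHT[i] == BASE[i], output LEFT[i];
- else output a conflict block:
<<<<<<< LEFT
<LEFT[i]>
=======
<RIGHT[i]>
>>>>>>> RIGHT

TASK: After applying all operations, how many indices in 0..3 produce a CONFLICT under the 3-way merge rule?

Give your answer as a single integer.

Final LEFT:  [juliet, charlie, foxtrot, alpha]
Final RIGHT: [hotel, lima, bravo, alpha]
i=0: L=juliet, R=hotel=BASE -> take LEFT -> juliet
i=1: BASE=foxtrot L=charlie R=lima all differ -> CONFLICT
i=2: L=foxtrot, R=bravo=BASE -> take LEFT -> foxtrot
i=3: L=alpha R=alpha -> agree -> alpha
Conflict count: 1

Answer: 1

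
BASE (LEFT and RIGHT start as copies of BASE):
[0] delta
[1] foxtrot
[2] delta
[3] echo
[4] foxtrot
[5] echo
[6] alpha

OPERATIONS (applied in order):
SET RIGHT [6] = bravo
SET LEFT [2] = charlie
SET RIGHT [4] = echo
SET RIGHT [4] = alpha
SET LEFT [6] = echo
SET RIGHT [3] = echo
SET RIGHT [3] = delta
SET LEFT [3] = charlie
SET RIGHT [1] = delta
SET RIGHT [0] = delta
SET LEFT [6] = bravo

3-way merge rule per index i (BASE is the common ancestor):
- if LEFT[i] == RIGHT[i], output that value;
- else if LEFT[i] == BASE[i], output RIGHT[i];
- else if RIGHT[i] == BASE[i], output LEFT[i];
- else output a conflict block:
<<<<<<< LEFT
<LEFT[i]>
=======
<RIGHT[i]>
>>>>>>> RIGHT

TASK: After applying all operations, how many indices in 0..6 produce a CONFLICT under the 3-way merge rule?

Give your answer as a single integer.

Final LEFT:  [delta, foxtrot, charlie, charlie, foxtrot, echo, bravo]
Final RIGHT: [delta, delta, delta, delta, alpha, echo, bravo]
i=0: L=delta R=delta -> agree -> delta
i=1: L=foxtrot=BASE, R=delta -> take RIGHT -> delta
i=2: L=charlie, R=delta=BASE -> take LEFT -> charlie
i=3: BASE=echo L=charlie R=delta all differ -> CONFLICT
i=4: L=foxtrot=BASE, R=alpha -> take RIGHT -> alpha
i=5: L=echo R=echo -> agree -> echo
i=6: L=bravo R=bravo -> agree -> bravo
Conflict count: 1

Answer: 1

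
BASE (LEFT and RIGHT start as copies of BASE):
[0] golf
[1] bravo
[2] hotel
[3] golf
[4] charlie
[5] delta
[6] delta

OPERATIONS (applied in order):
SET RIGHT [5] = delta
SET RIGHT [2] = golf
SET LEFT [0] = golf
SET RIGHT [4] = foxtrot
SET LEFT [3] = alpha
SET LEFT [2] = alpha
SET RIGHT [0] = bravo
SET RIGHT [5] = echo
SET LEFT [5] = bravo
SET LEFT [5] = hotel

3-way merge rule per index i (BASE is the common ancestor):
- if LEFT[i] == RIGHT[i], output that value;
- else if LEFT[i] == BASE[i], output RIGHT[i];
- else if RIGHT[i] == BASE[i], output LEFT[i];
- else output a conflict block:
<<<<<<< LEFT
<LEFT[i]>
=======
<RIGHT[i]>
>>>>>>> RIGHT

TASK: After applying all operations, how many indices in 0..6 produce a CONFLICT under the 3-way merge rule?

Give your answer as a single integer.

Answer: 2

Derivation:
Final LEFT:  [golf, bravo, alpha, alpha, charlie, hotel, delta]
Final RIGHT: [bravo, bravo, golf, golf, foxtrot, echo, delta]
i=0: L=golf=BASE, R=bravo -> take RIGHT -> bravo
i=1: L=bravo R=bravo -> agree -> bravo
i=2: BASE=hotel L=alpha R=golf all differ -> CONFLICT
i=3: L=alpha, R=golf=BASE -> take LEFT -> alpha
i=4: L=charlie=BASE, R=foxtrot -> take RIGHT -> foxtrot
i=5: BASE=delta L=hotel R=echo all differ -> CONFLICT
i=6: L=delta R=delta -> agree -> delta
Conflict count: 2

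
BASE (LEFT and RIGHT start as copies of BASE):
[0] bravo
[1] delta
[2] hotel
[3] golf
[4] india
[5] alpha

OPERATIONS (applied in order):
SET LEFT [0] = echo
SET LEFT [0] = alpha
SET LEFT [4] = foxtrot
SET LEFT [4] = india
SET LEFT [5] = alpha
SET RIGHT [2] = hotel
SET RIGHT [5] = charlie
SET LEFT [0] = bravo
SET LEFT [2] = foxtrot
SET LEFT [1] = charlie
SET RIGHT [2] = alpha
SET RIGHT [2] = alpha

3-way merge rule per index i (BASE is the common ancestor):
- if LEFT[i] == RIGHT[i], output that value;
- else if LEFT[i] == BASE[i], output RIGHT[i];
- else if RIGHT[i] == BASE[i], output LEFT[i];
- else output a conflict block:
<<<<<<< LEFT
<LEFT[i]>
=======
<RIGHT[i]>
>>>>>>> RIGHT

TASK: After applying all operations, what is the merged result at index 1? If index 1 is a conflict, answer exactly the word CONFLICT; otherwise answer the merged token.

Answer: charlie

Derivation:
Final LEFT:  [bravo, charlie, foxtrot, golf, india, alpha]
Final RIGHT: [bravo, delta, alpha, golf, india, charlie]
i=0: L=bravo R=bravo -> agree -> bravo
i=1: L=charlie, R=delta=BASE -> take LEFT -> charlie
i=2: BASE=hotel L=foxtrot R=alpha all differ -> CONFLICT
i=3: L=golf R=golf -> agree -> golf
i=4: L=india R=india -> agree -> india
i=5: L=alpha=BASE, R=charlie -> take RIGHT -> charlie
Index 1 -> charlie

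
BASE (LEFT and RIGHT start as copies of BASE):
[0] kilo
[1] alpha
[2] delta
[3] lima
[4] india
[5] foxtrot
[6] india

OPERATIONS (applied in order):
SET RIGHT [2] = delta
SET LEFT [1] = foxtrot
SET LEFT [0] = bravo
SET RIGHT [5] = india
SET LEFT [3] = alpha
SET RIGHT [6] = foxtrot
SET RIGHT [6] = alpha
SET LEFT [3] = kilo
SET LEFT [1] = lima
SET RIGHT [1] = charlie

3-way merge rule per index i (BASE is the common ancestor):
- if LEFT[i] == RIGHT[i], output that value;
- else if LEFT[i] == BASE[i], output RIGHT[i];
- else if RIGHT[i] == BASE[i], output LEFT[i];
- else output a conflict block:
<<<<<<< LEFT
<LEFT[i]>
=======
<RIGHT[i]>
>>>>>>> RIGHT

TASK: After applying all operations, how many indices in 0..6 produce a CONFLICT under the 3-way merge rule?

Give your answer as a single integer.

Final LEFT:  [bravo, lima, delta, kilo, india, foxtrot, india]
Final RIGHT: [kilo, charlie, delta, lima, india, india, alpha]
i=0: L=bravo, R=kilo=BASE -> take LEFT -> bravo
i=1: BASE=alpha L=lima R=charlie all differ -> CONFLICT
i=2: L=delta R=delta -> agree -> delta
i=3: L=kilo, R=lima=BASE -> take LEFT -> kilo
i=4: L=india R=india -> agree -> india
i=5: L=foxtrot=BASE, R=india -> take RIGHT -> india
i=6: L=india=BASE, R=alpha -> take RIGHT -> alpha
Conflict count: 1

Answer: 1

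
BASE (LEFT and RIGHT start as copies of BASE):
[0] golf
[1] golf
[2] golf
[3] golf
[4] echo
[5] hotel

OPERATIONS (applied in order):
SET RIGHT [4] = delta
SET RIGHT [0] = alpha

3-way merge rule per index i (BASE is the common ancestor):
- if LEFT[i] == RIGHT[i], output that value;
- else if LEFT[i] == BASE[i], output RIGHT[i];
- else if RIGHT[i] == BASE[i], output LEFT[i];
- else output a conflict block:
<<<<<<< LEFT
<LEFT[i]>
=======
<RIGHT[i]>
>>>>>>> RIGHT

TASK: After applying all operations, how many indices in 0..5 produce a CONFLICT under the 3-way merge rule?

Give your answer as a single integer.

Answer: 0

Derivation:
Final LEFT:  [golf, golf, golf, golf, echo, hotel]
Final RIGHT: [alpha, golf, golf, golf, delta, hotel]
i=0: L=golf=BASE, R=alpha -> take RIGHT -> alpha
i=1: L=golf R=golf -> agree -> golf
i=2: L=golf R=golf -> agree -> golf
i=3: L=golf R=golf -> agree -> golf
i=4: L=echo=BASE, R=delta -> take RIGHT -> delta
i=5: L=hotel R=hotel -> agree -> hotel
Conflict count: 0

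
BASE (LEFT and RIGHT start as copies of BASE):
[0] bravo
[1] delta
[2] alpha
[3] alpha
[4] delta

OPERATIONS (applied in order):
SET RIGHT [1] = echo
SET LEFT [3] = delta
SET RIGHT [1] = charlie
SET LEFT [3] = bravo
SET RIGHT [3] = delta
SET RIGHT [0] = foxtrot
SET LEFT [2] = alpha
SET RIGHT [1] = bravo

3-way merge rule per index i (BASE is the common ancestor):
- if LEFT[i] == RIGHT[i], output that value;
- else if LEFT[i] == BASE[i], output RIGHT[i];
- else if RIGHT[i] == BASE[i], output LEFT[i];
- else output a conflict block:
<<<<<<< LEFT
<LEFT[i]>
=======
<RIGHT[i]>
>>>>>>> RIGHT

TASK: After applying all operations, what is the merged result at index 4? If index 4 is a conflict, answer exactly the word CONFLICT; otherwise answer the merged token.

Answer: delta

Derivation:
Final LEFT:  [bravo, delta, alpha, bravo, delta]
Final RIGHT: [foxtrot, bravo, alpha, delta, delta]
i=0: L=bravo=BASE, R=foxtrot -> take RIGHT -> foxtrot
i=1: L=delta=BASE, R=bravo -> take RIGHT -> bravo
i=2: L=alpha R=alpha -> agree -> alpha
i=3: BASE=alpha L=bravo R=delta all differ -> CONFLICT
i=4: L=delta R=delta -> agree -> delta
Index 4 -> delta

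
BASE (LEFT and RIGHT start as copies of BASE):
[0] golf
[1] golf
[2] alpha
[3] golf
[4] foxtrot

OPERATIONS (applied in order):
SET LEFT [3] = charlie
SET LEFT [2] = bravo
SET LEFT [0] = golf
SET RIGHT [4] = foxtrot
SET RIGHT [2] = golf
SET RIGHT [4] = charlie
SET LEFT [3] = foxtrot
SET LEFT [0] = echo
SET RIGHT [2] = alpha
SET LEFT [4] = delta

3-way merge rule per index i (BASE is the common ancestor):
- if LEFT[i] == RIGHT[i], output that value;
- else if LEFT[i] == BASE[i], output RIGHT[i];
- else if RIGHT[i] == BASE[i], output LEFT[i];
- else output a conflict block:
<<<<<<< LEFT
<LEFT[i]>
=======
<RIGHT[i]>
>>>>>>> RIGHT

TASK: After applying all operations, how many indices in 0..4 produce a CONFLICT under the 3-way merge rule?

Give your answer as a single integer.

Final LEFT:  [echo, golf, bravo, foxtrot, delta]
Final RIGHT: [golf, golf, alpha, golf, charlie]
i=0: L=echo, R=golf=BASE -> take LEFT -> echo
i=1: L=golf R=golf -> agree -> golf
i=2: L=bravo, R=alpha=BASE -> take LEFT -> bravo
i=3: L=foxtrot, R=golf=BASE -> take LEFT -> foxtrot
i=4: BASE=foxtrot L=delta R=charlie all differ -> CONFLICT
Conflict count: 1

Answer: 1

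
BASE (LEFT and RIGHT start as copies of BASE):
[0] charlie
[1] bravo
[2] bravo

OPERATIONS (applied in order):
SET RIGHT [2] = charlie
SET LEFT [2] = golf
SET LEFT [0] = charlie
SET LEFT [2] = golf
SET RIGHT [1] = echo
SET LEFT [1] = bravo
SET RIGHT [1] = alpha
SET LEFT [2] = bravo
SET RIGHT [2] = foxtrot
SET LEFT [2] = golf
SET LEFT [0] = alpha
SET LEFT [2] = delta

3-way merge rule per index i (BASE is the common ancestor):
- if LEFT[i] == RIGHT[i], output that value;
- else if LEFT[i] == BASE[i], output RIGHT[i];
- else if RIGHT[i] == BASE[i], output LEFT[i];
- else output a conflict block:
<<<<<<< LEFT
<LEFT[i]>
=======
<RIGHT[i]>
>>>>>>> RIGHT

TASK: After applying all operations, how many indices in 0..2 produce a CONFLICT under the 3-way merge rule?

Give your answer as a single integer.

Answer: 1

Derivation:
Final LEFT:  [alpha, bravo, delta]
Final RIGHT: [charlie, alpha, foxtrot]
i=0: L=alpha, R=charlie=BASE -> take LEFT -> alpha
i=1: L=bravo=BASE, R=alpha -> take RIGHT -> alpha
i=2: BASE=bravo L=delta R=foxtrot all differ -> CONFLICT
Conflict count: 1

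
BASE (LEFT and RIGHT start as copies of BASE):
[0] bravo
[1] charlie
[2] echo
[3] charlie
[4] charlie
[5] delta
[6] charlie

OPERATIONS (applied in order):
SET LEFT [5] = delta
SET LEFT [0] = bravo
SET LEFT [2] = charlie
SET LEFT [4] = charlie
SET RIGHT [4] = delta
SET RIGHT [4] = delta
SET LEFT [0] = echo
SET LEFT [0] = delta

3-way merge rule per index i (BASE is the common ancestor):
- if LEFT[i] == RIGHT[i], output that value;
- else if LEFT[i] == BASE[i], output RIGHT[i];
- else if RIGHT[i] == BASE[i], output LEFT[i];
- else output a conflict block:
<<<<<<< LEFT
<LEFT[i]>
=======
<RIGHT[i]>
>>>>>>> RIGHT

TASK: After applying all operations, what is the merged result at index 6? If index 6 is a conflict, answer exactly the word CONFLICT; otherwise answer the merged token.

Answer: charlie

Derivation:
Final LEFT:  [delta, charlie, charlie, charlie, charlie, delta, charlie]
Final RIGHT: [bravo, charlie, echo, charlie, delta, delta, charlie]
i=0: L=delta, R=bravo=BASE -> take LEFT -> delta
i=1: L=charlie R=charlie -> agree -> charlie
i=2: L=charlie, R=echo=BASE -> take LEFT -> charlie
i=3: L=charlie R=charlie -> agree -> charlie
i=4: L=charlie=BASE, R=delta -> take RIGHT -> delta
i=5: L=delta R=delta -> agree -> delta
i=6: L=charlie R=charlie -> agree -> charlie
Index 6 -> charlie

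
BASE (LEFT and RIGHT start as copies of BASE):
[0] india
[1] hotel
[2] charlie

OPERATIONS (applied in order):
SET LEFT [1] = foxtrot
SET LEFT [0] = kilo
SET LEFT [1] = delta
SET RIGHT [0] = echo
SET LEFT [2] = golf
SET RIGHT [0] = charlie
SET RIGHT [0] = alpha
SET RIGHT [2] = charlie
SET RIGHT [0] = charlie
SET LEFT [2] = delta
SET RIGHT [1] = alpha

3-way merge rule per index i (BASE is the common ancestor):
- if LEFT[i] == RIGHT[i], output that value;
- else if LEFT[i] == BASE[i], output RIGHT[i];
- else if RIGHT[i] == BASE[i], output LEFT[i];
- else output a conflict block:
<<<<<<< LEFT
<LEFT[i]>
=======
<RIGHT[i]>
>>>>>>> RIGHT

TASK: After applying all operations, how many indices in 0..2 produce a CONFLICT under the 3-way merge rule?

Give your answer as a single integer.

Final LEFT:  [kilo, delta, delta]
Final RIGHT: [charlie, alpha, charlie]
i=0: BASE=india L=kilo R=charlie all differ -> CONFLICT
i=1: BASE=hotel L=delta R=alpha all differ -> CONFLICT
i=2: L=delta, R=charlie=BASE -> take LEFT -> delta
Conflict count: 2

Answer: 2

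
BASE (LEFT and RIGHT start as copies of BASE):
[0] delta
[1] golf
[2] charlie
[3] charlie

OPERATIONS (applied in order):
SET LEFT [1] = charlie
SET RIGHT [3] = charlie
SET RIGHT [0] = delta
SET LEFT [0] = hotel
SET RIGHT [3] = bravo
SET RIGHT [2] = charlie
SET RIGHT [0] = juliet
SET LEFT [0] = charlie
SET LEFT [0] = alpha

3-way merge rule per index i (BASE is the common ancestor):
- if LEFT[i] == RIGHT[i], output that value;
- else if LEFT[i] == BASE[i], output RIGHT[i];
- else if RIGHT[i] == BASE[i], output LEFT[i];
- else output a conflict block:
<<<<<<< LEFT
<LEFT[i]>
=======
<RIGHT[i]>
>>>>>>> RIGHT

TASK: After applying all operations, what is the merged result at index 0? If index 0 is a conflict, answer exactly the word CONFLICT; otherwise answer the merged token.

Final LEFT:  [alpha, charlie, charlie, charlie]
Final RIGHT: [juliet, golf, charlie, bravo]
i=0: BASE=delta L=alpha R=juliet all differ -> CONFLICT
i=1: L=charlie, R=golf=BASE -> take LEFT -> charlie
i=2: L=charlie R=charlie -> agree -> charlie
i=3: L=charlie=BASE, R=bravo -> take RIGHT -> bravo
Index 0 -> CONFLICT

Answer: CONFLICT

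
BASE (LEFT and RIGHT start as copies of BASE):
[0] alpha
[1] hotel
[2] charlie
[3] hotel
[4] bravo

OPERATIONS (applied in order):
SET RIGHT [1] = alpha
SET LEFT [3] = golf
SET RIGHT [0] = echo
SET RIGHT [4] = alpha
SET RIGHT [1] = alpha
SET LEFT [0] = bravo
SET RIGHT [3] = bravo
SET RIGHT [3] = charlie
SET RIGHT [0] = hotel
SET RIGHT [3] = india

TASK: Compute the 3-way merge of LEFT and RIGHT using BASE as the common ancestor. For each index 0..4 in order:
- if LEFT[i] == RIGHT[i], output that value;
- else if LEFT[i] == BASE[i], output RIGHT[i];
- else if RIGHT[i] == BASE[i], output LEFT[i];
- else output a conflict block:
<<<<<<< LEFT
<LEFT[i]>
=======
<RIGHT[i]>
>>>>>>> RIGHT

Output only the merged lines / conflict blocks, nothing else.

Final LEFT:  [bravo, hotel, charlie, golf, bravo]
Final RIGHT: [hotel, alpha, charlie, india, alpha]
i=0: BASE=alpha L=bravo R=hotel all differ -> CONFLICT
i=1: L=hotel=BASE, R=alpha -> take RIGHT -> alpha
i=2: L=charlie R=charlie -> agree -> charlie
i=3: BASE=hotel L=golf R=india all differ -> CONFLICT
i=4: L=bravo=BASE, R=alpha -> take RIGHT -> alpha

Answer: <<<<<<< LEFT
bravo
=======
hotel
>>>>>>> RIGHT
alpha
charlie
<<<<<<< LEFT
golf
=======
india
>>>>>>> RIGHT
alpha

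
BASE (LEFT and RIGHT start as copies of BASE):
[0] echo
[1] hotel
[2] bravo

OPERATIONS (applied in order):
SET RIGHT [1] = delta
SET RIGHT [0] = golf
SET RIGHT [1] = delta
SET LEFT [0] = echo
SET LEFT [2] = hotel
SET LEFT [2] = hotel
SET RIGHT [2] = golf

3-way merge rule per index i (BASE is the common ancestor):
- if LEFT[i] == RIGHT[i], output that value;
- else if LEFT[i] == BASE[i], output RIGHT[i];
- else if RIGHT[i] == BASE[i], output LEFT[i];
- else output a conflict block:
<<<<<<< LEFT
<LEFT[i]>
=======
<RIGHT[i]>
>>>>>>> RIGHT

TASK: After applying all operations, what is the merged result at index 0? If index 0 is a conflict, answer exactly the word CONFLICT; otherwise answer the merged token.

Answer: golf

Derivation:
Final LEFT:  [echo, hotel, hotel]
Final RIGHT: [golf, delta, golf]
i=0: L=echo=BASE, R=golf -> take RIGHT -> golf
i=1: L=hotel=BASE, R=delta -> take RIGHT -> delta
i=2: BASE=bravo L=hotel R=golf all differ -> CONFLICT
Index 0 -> golf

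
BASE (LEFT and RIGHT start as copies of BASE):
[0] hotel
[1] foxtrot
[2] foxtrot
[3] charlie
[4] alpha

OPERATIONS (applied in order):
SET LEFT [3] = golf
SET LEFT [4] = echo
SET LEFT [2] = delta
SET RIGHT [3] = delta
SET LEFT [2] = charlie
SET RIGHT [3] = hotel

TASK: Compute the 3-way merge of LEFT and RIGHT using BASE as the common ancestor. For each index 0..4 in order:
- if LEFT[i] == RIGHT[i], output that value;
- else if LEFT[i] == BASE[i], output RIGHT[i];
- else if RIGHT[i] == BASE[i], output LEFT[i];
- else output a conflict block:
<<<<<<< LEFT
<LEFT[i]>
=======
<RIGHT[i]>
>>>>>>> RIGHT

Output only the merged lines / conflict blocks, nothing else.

Answer: hotel
foxtrot
charlie
<<<<<<< LEFT
golf
=======
hotel
>>>>>>> RIGHT
echo

Derivation:
Final LEFT:  [hotel, foxtrot, charlie, golf, echo]
Final RIGHT: [hotel, foxtrot, foxtrot, hotel, alpha]
i=0: L=hotel R=hotel -> agree -> hotel
i=1: L=foxtrot R=foxtrot -> agree -> foxtrot
i=2: L=charlie, R=foxtrot=BASE -> take LEFT -> charlie
i=3: BASE=charlie L=golf R=hotel all differ -> CONFLICT
i=4: L=echo, R=alpha=BASE -> take LEFT -> echo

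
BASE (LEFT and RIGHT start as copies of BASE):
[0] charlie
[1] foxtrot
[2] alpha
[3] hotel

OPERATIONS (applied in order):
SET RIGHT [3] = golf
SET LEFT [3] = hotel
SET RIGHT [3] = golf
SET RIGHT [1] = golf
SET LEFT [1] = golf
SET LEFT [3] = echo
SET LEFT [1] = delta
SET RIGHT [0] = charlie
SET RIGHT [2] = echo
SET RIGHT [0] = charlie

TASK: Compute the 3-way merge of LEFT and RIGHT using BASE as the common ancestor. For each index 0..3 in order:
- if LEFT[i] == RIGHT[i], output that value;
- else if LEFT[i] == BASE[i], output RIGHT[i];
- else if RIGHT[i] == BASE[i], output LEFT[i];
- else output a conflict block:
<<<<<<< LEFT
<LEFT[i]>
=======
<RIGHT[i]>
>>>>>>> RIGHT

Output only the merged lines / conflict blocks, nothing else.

Final LEFT:  [charlie, delta, alpha, echo]
Final RIGHT: [charlie, golf, echo, golf]
i=0: L=charlie R=charlie -> agree -> charlie
i=1: BASE=foxtrot L=delta R=golf all differ -> CONFLICT
i=2: L=alpha=BASE, R=echo -> take RIGHT -> echo
i=3: BASE=hotel L=echo R=golf all differ -> CONFLICT

Answer: charlie
<<<<<<< LEFT
delta
=======
golf
>>>>>>> RIGHT
echo
<<<<<<< LEFT
echo
=======
golf
>>>>>>> RIGHT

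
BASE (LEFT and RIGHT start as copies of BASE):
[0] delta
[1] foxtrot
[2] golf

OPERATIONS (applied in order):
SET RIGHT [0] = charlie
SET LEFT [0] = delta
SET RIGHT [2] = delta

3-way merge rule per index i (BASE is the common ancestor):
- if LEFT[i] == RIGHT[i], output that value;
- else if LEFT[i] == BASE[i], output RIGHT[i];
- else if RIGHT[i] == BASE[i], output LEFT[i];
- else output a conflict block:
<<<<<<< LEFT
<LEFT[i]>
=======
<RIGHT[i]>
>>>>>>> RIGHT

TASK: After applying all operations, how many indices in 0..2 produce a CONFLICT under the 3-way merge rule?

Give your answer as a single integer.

Final LEFT:  [delta, foxtrot, golf]
Final RIGHT: [charlie, foxtrot, delta]
i=0: L=delta=BASE, R=charlie -> take RIGHT -> charlie
i=1: L=foxtrot R=foxtrot -> agree -> foxtrot
i=2: L=golf=BASE, R=delta -> take RIGHT -> delta
Conflict count: 0

Answer: 0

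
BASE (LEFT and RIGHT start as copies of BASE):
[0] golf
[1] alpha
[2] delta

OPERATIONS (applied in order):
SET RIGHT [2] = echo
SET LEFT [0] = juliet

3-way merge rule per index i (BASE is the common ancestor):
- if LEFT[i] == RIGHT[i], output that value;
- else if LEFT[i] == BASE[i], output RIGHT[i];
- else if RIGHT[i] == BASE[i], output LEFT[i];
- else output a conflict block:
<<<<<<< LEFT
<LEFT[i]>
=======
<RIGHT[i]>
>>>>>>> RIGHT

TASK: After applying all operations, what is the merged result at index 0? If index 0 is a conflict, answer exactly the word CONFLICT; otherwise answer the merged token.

Final LEFT:  [juliet, alpha, delta]
Final RIGHT: [golf, alpha, echo]
i=0: L=juliet, R=golf=BASE -> take LEFT -> juliet
i=1: L=alpha R=alpha -> agree -> alpha
i=2: L=delta=BASE, R=echo -> take RIGHT -> echo
Index 0 -> juliet

Answer: juliet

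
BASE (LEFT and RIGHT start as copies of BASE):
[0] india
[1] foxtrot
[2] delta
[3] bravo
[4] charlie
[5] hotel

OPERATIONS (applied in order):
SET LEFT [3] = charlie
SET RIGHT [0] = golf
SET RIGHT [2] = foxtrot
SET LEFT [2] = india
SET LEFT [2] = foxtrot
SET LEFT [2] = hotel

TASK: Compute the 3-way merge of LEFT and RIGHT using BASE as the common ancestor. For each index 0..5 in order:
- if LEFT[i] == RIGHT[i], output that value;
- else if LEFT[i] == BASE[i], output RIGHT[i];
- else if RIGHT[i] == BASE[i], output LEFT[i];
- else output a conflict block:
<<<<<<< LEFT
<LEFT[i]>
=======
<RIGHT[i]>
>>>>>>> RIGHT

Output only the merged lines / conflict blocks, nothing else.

Answer: golf
foxtrot
<<<<<<< LEFT
hotel
=======
foxtrot
>>>>>>> RIGHT
charlie
charlie
hotel

Derivation:
Final LEFT:  [india, foxtrot, hotel, charlie, charlie, hotel]
Final RIGHT: [golf, foxtrot, foxtrot, bravo, charlie, hotel]
i=0: L=india=BASE, R=golf -> take RIGHT -> golf
i=1: L=foxtrot R=foxtrot -> agree -> foxtrot
i=2: BASE=delta L=hotel R=foxtrot all differ -> CONFLICT
i=3: L=charlie, R=bravo=BASE -> take LEFT -> charlie
i=4: L=charlie R=charlie -> agree -> charlie
i=5: L=hotel R=hotel -> agree -> hotel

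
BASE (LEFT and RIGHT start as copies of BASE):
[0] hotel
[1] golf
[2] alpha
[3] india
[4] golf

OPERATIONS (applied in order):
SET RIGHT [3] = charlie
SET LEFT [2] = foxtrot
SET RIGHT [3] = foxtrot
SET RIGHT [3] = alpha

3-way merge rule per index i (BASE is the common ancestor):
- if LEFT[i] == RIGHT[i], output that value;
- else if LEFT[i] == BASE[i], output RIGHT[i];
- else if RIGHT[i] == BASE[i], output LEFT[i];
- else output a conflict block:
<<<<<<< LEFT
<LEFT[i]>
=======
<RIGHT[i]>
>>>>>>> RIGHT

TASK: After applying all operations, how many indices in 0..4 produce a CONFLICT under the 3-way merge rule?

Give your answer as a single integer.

Answer: 0

Derivation:
Final LEFT:  [hotel, golf, foxtrot, india, golf]
Final RIGHT: [hotel, golf, alpha, alpha, golf]
i=0: L=hotel R=hotel -> agree -> hotel
i=1: L=golf R=golf -> agree -> golf
i=2: L=foxtrot, R=alpha=BASE -> take LEFT -> foxtrot
i=3: L=india=BASE, R=alpha -> take RIGHT -> alpha
i=4: L=golf R=golf -> agree -> golf
Conflict count: 0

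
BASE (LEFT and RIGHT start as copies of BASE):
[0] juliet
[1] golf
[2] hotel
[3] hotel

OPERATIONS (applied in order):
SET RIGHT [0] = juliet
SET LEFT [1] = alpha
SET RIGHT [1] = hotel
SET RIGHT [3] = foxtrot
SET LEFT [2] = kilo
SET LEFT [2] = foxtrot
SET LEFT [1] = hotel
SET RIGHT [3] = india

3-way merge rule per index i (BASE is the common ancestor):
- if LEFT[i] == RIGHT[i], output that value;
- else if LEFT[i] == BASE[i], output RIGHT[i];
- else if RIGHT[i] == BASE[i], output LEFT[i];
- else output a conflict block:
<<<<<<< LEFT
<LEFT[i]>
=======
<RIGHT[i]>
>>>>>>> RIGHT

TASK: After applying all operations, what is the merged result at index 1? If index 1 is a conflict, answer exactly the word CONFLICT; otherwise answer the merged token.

Final LEFT:  [juliet, hotel, foxtrot, hotel]
Final RIGHT: [juliet, hotel, hotel, india]
i=0: L=juliet R=juliet -> agree -> juliet
i=1: L=hotel R=hotel -> agree -> hotel
i=2: L=foxtrot, R=hotel=BASE -> take LEFT -> foxtrot
i=3: L=hotel=BASE, R=india -> take RIGHT -> india
Index 1 -> hotel

Answer: hotel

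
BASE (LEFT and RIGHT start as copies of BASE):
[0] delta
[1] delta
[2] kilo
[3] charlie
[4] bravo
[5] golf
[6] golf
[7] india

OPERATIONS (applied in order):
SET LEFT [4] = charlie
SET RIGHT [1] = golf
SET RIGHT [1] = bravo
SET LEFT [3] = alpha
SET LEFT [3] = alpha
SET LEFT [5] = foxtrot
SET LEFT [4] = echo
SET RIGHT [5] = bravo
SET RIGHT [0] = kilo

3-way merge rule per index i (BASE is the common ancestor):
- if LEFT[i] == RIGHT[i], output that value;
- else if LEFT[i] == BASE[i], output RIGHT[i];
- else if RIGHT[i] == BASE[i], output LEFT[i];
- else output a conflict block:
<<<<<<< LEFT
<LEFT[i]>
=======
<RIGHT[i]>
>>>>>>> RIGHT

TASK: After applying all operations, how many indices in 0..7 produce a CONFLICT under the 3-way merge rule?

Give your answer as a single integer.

Final LEFT:  [delta, delta, kilo, alpha, echo, foxtrot, golf, india]
Final RIGHT: [kilo, bravo, kilo, charlie, bravo, bravo, golf, india]
i=0: L=delta=BASE, R=kilo -> take RIGHT -> kilo
i=1: L=delta=BASE, R=bravo -> take RIGHT -> bravo
i=2: L=kilo R=kilo -> agree -> kilo
i=3: L=alpha, R=charlie=BASE -> take LEFT -> alpha
i=4: L=echo, R=bravo=BASE -> take LEFT -> echo
i=5: BASE=golf L=foxtrot R=bravo all differ -> CONFLICT
i=6: L=golf R=golf -> agree -> golf
i=7: L=india R=india -> agree -> india
Conflict count: 1

Answer: 1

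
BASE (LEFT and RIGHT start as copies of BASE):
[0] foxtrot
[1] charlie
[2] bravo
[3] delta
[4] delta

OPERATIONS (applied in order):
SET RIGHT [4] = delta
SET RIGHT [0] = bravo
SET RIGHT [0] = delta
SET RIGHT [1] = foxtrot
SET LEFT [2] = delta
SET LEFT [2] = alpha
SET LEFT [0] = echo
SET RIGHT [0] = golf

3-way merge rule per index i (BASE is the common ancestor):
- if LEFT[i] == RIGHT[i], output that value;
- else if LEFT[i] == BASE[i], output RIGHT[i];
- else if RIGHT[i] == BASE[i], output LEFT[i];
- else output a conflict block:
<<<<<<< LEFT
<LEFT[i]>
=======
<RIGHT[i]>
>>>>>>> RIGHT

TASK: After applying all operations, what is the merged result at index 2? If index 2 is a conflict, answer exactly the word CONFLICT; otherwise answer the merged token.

Final LEFT:  [echo, charlie, alpha, delta, delta]
Final RIGHT: [golf, foxtrot, bravo, delta, delta]
i=0: BASE=foxtrot L=echo R=golf all differ -> CONFLICT
i=1: L=charlie=BASE, R=foxtrot -> take RIGHT -> foxtrot
i=2: L=alpha, R=bravo=BASE -> take LEFT -> alpha
i=3: L=delta R=delta -> agree -> delta
i=4: L=delta R=delta -> agree -> delta
Index 2 -> alpha

Answer: alpha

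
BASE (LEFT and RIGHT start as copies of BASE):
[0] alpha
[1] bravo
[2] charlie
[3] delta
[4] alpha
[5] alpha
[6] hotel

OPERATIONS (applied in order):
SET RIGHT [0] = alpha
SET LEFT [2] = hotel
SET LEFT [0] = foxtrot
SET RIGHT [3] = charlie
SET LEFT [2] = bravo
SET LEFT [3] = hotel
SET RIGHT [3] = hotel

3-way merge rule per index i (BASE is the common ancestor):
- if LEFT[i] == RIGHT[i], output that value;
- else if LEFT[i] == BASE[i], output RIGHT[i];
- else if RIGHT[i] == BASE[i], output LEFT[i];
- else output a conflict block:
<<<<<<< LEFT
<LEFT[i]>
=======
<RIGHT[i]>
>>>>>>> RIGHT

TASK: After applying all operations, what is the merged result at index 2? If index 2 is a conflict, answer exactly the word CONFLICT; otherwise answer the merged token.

Final LEFT:  [foxtrot, bravo, bravo, hotel, alpha, alpha, hotel]
Final RIGHT: [alpha, bravo, charlie, hotel, alpha, alpha, hotel]
i=0: L=foxtrot, R=alpha=BASE -> take LEFT -> foxtrot
i=1: L=bravo R=bravo -> agree -> bravo
i=2: L=bravo, R=charlie=BASE -> take LEFT -> bravo
i=3: L=hotel R=hotel -> agree -> hotel
i=4: L=alpha R=alpha -> agree -> alpha
i=5: L=alpha R=alpha -> agree -> alpha
i=6: L=hotel R=hotel -> agree -> hotel
Index 2 -> bravo

Answer: bravo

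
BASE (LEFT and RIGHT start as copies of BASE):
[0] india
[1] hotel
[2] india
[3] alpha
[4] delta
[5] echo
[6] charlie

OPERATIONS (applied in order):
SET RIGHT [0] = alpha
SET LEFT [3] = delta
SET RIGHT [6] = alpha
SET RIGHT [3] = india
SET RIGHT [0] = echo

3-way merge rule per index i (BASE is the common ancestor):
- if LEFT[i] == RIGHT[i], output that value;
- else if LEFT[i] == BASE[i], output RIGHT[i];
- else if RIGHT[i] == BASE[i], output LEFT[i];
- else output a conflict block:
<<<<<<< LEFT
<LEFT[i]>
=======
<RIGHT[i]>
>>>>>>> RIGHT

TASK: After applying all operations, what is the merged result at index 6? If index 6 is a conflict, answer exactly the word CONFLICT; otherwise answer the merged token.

Final LEFT:  [india, hotel, india, delta, delta, echo, charlie]
Final RIGHT: [echo, hotel, india, india, delta, echo, alpha]
i=0: L=india=BASE, R=echo -> take RIGHT -> echo
i=1: L=hotel R=hotel -> agree -> hotel
i=2: L=india R=india -> agree -> india
i=3: BASE=alpha L=delta R=india all differ -> CONFLICT
i=4: L=delta R=delta -> agree -> delta
i=5: L=echo R=echo -> agree -> echo
i=6: L=charlie=BASE, R=alpha -> take RIGHT -> alpha
Index 6 -> alpha

Answer: alpha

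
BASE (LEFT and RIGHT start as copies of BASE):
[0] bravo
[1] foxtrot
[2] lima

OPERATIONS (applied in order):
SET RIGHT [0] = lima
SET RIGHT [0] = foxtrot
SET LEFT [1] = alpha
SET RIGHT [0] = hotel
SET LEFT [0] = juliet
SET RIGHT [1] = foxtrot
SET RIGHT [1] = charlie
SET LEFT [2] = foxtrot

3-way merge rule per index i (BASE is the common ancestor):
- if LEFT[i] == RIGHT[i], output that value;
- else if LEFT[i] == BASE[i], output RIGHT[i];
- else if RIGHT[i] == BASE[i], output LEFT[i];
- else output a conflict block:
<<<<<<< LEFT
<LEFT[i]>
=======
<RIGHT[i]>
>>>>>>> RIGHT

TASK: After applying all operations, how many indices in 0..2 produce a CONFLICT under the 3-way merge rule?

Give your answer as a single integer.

Final LEFT:  [juliet, alpha, foxtrot]
Final RIGHT: [hotel, charlie, lima]
i=0: BASE=bravo L=juliet R=hotel all differ -> CONFLICT
i=1: BASE=foxtrot L=alpha R=charlie all differ -> CONFLICT
i=2: L=foxtrot, R=lima=BASE -> take LEFT -> foxtrot
Conflict count: 2

Answer: 2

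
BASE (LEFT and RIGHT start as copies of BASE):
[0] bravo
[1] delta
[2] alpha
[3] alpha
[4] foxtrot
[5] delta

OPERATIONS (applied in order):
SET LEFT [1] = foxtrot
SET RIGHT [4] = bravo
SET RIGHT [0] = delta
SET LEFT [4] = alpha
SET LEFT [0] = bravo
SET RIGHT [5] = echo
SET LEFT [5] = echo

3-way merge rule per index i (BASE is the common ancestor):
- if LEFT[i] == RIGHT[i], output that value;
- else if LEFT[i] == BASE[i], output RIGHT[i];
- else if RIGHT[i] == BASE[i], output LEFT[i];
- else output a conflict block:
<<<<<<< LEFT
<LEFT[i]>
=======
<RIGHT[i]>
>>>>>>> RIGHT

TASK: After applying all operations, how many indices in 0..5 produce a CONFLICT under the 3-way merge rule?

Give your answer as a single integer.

Final LEFT:  [bravo, foxtrot, alpha, alpha, alpha, echo]
Final RIGHT: [delta, delta, alpha, alpha, bravo, echo]
i=0: L=bravo=BASE, R=delta -> take RIGHT -> delta
i=1: L=foxtrot, R=delta=BASE -> take LEFT -> foxtrot
i=2: L=alpha R=alpha -> agree -> alpha
i=3: L=alpha R=alpha -> agree -> alpha
i=4: BASE=foxtrot L=alpha R=bravo all differ -> CONFLICT
i=5: L=echo R=echo -> agree -> echo
Conflict count: 1

Answer: 1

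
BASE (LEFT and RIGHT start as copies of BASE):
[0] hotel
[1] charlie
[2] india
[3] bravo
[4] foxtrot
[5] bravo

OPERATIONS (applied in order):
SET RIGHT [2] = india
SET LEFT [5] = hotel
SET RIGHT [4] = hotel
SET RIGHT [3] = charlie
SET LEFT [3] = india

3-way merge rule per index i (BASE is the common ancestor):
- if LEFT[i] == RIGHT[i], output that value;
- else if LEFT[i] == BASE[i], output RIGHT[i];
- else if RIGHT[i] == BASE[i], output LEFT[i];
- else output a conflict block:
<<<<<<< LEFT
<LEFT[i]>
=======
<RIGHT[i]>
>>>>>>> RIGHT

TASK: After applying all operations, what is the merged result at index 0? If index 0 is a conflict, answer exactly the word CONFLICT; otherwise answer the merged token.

Answer: hotel

Derivation:
Final LEFT:  [hotel, charlie, india, india, foxtrot, hotel]
Final RIGHT: [hotel, charlie, india, charlie, hotel, bravo]
i=0: L=hotel R=hotel -> agree -> hotel
i=1: L=charlie R=charlie -> agree -> charlie
i=2: L=india R=india -> agree -> india
i=3: BASE=bravo L=india R=charlie all differ -> CONFLICT
i=4: L=foxtrot=BASE, R=hotel -> take RIGHT -> hotel
i=5: L=hotel, R=bravo=BASE -> take LEFT -> hotel
Index 0 -> hotel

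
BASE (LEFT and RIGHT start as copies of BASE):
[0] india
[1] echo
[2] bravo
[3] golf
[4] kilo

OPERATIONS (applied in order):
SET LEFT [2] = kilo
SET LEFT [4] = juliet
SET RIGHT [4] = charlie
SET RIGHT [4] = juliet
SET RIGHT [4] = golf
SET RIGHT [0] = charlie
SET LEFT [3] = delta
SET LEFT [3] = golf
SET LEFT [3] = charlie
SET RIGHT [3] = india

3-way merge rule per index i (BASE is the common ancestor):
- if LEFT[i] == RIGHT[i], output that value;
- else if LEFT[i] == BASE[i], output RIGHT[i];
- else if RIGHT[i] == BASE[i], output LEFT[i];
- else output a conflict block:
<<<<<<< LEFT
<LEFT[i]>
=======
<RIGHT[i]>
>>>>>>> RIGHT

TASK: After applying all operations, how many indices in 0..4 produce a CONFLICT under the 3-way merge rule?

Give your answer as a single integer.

Final LEFT:  [india, echo, kilo, charlie, juliet]
Final RIGHT: [charlie, echo, bravo, india, golf]
i=0: L=india=BASE, R=charlie -> take RIGHT -> charlie
i=1: L=echo R=echo -> agree -> echo
i=2: L=kilo, R=bravo=BASE -> take LEFT -> kilo
i=3: BASE=golf L=charlie R=india all differ -> CONFLICT
i=4: BASE=kilo L=juliet R=golf all differ -> CONFLICT
Conflict count: 2

Answer: 2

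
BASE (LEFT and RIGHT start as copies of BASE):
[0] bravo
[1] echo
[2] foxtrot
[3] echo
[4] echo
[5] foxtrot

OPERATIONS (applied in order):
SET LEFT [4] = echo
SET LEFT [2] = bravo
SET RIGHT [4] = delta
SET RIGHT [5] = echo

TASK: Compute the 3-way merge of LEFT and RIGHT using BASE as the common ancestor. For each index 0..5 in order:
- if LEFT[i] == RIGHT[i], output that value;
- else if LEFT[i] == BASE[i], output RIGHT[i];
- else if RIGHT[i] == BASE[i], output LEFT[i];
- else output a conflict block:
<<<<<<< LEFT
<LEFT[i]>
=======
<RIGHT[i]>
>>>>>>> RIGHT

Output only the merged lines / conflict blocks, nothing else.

Final LEFT:  [bravo, echo, bravo, echo, echo, foxtrot]
Final RIGHT: [bravo, echo, foxtrot, echo, delta, echo]
i=0: L=bravo R=bravo -> agree -> bravo
i=1: L=echo R=echo -> agree -> echo
i=2: L=bravo, R=foxtrot=BASE -> take LEFT -> bravo
i=3: L=echo R=echo -> agree -> echo
i=4: L=echo=BASE, R=delta -> take RIGHT -> delta
i=5: L=foxtrot=BASE, R=echo -> take RIGHT -> echo

Answer: bravo
echo
bravo
echo
delta
echo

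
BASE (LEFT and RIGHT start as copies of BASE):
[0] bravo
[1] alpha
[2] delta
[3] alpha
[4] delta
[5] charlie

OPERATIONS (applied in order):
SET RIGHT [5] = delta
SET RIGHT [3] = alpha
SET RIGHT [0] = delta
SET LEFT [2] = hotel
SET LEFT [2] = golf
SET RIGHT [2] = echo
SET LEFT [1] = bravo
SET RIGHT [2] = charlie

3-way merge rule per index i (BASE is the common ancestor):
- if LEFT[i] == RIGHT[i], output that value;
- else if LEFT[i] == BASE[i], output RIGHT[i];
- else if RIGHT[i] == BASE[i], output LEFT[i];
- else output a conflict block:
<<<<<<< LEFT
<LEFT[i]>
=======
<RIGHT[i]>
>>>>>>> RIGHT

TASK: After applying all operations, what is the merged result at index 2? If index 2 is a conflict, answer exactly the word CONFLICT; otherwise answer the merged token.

Final LEFT:  [bravo, bravo, golf, alpha, delta, charlie]
Final RIGHT: [delta, alpha, charlie, alpha, delta, delta]
i=0: L=bravo=BASE, R=delta -> take RIGHT -> delta
i=1: L=bravo, R=alpha=BASE -> take LEFT -> bravo
i=2: BASE=delta L=golf R=charlie all differ -> CONFLICT
i=3: L=alpha R=alpha -> agree -> alpha
i=4: L=delta R=delta -> agree -> delta
i=5: L=charlie=BASE, R=delta -> take RIGHT -> delta
Index 2 -> CONFLICT

Answer: CONFLICT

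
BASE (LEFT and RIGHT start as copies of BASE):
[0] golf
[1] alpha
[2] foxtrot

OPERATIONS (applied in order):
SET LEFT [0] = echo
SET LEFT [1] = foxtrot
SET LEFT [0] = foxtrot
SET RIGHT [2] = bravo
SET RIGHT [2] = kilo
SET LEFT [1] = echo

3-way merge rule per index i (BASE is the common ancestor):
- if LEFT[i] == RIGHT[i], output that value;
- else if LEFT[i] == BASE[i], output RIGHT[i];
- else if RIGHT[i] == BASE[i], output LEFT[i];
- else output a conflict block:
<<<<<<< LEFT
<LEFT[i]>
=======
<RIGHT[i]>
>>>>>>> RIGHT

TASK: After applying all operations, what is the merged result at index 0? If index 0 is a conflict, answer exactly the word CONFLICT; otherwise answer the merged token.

Final LEFT:  [foxtrot, echo, foxtrot]
Final RIGHT: [golf, alpha, kilo]
i=0: L=foxtrot, R=golf=BASE -> take LEFT -> foxtrot
i=1: L=echo, R=alpha=BASE -> take LEFT -> echo
i=2: L=foxtrot=BASE, R=kilo -> take RIGHT -> kilo
Index 0 -> foxtrot

Answer: foxtrot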